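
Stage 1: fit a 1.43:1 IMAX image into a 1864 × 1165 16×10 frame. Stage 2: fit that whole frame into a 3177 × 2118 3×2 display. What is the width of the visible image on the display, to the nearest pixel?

2839 px

Inside the 1864×1165 canvas the image is height-limited at 1665.95 × 1165.00.
16×10 in 3177×2118: fills the width, so the intermediate becomes 3177.00 × 1985.62 — a scale of ×1.7044.
So the image's width is 1665.95 × 1.7044 ≈ 2839.44.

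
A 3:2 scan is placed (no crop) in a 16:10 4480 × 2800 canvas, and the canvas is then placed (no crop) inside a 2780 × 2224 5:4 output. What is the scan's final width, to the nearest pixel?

First fit — 3:2 into 4480×2800 spans the height: 4200.00 × 2800.00.
16:10 in 2780×2224: fills the width, so the intermediate becomes 2780.00 × 1737.50 — a scale of ×0.6205.
Applying the same ×0.6205: 4200.00 → 2606.25.

2606 px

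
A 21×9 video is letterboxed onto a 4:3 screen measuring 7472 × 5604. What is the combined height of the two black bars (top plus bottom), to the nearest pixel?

2402 px

21×9 (2.333) > 4:3 (1.333), so the video fills the width.
That makes the image 3202.29 px tall (7472 × 9/21).
Black = 5604 − 3202.29 = 2401.71 px.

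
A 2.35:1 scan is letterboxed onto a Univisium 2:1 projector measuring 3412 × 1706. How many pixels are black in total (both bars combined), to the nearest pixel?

Since 2.350 > 2.000, the scan is width-limited.
That makes the image 1451.9149 px tall (3412 / 2.350).
1706 − 1451.9149 = 254.0851 px of bars.
Across the 3412-px span: 254.0851 × 3412 ≈ 866938 px.

866938 pixels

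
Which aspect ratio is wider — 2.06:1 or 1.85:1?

2.06 and 1.85; 2.06 > 1.85.

2.06:1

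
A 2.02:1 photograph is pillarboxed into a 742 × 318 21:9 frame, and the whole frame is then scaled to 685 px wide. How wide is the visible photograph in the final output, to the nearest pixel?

At 742×318 the photograph is height-limited, so width = 318 × 2.020 ≈ 642.36 px.
Scaling 742 → 685 is ×0.9232, so the width becomes 642.36 × 0.9232 ≈ 593.01 px.

593 px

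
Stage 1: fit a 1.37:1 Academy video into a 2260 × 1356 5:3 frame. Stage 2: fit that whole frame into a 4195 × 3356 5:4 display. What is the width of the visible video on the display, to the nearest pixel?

3448 px

First fit — 1.37:1 Academy into 2260×1356 spans the height: 1857.72 × 1356.00.
The 5:3 canvas is width-limited in 4195×3356, giving 4195.00 × 2517.00; scale factor 1.8562.
So the video's width is 1857.72 × 1.8562 ≈ 3448.29.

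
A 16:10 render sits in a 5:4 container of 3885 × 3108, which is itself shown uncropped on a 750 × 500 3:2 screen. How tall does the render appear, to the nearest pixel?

First fit — 16:10 into 3885×3108 spans the width: 3885.00 × 2428.12.
Second fit — the 5:4 canvas into 750×500 spans the height: 625.00 × 500.00 (×0.1609 from 3885×3108).
So the render's height is 2428.12 × 0.1609 ≈ 390.62.

391 px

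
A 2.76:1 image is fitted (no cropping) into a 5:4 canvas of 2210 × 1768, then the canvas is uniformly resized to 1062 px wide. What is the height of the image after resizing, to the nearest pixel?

385 px

At 2210×1768 the image is width-limited, so height = 2210 / 2.760 ≈ 800.72 px.
Resizing to 1062 px wide multiplies everything by 0.4805: 800.72 → 384.78 px.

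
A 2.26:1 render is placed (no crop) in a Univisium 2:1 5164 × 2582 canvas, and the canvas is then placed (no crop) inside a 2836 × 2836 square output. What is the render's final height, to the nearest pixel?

1255 px

2.26:1 in 5164×2582: fills the width, so the render is 5164.00 × 2284.96.
Univisium 2:1 in 2836×2836: fills the width, so the intermediate becomes 2836.00 × 1418.00 — a scale of ×0.5492.
So the render's height is 2284.96 × 0.5492 ≈ 1254.87.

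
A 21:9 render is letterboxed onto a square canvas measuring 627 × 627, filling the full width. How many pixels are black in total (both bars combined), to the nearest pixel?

Content height = 627 × 9/21 ≈ 268.7143 px.
627 − 268.7143 = 358.2857 px of bars.
Bar area = 358.2857 × 627 ≈ 224645 px.

224645 pixels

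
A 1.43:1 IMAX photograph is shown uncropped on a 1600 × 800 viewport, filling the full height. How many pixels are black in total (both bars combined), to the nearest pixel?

The photograph is 800 × 1.430 ≈ 1144.0000 px wide.
1600 − 1144.0000 = 456.0000 px of bars.
Across the 800-px span: 456.0000 × 800 ≈ 364800 px.

364800 pixels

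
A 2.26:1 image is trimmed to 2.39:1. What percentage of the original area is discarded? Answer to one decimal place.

Going from 2.26:1 to 2.39:1 means cutting height while keeping width.
Area ratio = (2.260)/(2.390) = 94.56%; the remaining 5.44% is cropped out.

5.4%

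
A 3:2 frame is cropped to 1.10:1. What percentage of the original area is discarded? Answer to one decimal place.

1.10:1 is narrower than 3:2, so the crop keeps the full height and trims the width.
(1.100)/(1.500) ≈ 0.733 of the area survives, leaving 26.67% discarded.

26.7%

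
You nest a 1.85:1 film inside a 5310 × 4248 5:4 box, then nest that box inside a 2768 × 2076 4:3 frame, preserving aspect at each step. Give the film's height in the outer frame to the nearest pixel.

1403 px

First fit — 1.85:1 into 5310×4248 spans the width: 5310.00 × 2870.27.
The 5:4 canvas is height-limited in 2768×2076, giving 2595.00 × 2076.00; scale factor 0.4887.
Applying the same ×0.4887: 2870.27 → 1402.70.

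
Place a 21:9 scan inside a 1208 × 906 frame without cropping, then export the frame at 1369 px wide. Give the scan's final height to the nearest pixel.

587 px

Fitted into 1208×906, the scan spans the width; its height is 1208 × 9/21 ≈ 517.71 px.
The frame scales by 1369/1208 = 1.1333; 517.71 × 1.1333 ≈ 586.71 px.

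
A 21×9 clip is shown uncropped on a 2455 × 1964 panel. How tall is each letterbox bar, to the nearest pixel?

456 px

Since 2.333 > 1.250, the clip is width-limited.
That makes the image 1052.14 px tall (2455 × 9/21).
Black = 1964 − 1052.14 = 911.86 px, or 455.93 per bar.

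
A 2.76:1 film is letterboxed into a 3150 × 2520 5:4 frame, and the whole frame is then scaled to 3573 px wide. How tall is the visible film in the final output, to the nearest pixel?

Fitted into 3150×2520, the film spans the width; its height is 3150 / 2.760 ≈ 1141.30 px.
Resizing to 3573 px wide multiplies everything by 1.1343: 1141.30 → 1294.57 px.

1295 px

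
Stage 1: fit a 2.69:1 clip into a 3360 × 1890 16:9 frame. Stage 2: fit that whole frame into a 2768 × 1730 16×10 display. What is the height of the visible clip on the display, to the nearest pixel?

2.69:1 in 3360×1890: fills the width, so the clip is 3360.00 × 1249.07.
The 16:9 canvas is width-limited in 2768×1730, giving 2768.00 × 1557.00; scale factor 0.8238.
So the clip's height is 1249.07 × 0.8238 ≈ 1029.00.

1029 px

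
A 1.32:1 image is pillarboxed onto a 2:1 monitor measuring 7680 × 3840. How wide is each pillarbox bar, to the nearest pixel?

1.32:1 is narrower than 2:1, so it spans the full height.
That makes the image 5068.80 px wide (3840 × 1.320).
Black = 7680 − 5068.80 = 2611.20 px, or 1305.60 per bar.

1306 px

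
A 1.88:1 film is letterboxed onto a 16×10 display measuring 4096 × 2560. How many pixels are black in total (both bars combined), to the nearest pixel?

1561709 pixels

1.88:1 is wider than 16×10, so it spans the full width.
The film is 4096 / 1.880 ≈ 2178.7234 px tall.
Black = 2560 − 2178.7234 = 381.2766 px.
Across the 4096-px span: 381.2766 × 4096 ≈ 1561709 px.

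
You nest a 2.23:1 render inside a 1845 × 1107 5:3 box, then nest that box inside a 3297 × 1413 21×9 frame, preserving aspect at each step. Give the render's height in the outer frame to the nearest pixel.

1056 px

First fit — 2.23:1 into 1845×1107 spans the width: 1845.00 × 827.35.
The 5:3 canvas is height-limited in 3297×1413, giving 2355.00 × 1413.00; scale factor 1.2764.
So the render's height is 827.35 × 1.2764 ≈ 1056.05.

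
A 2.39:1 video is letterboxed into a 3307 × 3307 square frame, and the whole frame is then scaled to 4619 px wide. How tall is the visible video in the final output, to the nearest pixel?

In the 3307×3307 frame the video fills the width: height = 3307 / 2.390 ≈ 1383.68 px.
Resizing to 4619 px wide multiplies everything by 1.3967: 1383.68 → 1932.64 px.

1933 px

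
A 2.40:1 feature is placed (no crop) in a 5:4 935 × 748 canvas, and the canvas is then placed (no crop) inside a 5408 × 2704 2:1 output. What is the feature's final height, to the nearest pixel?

First fit — 2.40:1 into 935×748 spans the width: 935.00 × 389.58.
The 5:4 canvas is height-limited in 5408×2704, giving 3380.00 × 2704.00; scale factor 3.6150.
Applying the same ×3.6150: 389.58 → 1408.33.

1408 px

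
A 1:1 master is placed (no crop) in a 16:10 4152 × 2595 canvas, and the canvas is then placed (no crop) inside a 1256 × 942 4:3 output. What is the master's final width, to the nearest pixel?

1:1 in 4152×2595: fills the height, so the master is 2595.00 × 2595.00.
The 16:10 canvas is width-limited in 1256×942, giving 1256.00 × 785.00; scale factor 0.3025.
The master scales with it: width 2595.00 × 0.3025 ≈ 785.00.

785 px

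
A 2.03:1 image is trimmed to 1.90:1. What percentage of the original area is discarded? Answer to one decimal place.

6.4%

The height stays; only width is cut (since 1.90:1 is narrower than 2.03:1).
(1.900)/(2.030) ≈ 0.936 of the area survives, leaving 6.40% discarded.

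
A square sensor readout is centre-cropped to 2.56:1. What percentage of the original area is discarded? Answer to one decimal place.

Going from square to 2.56:1 means cutting height while keeping width.
Area ratio = (1.000)/(2.560) = 39.06%; the remaining 60.94% is cropped out.

60.9%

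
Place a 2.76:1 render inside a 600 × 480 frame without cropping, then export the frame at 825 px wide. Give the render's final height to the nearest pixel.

299 px

In the 600×480 frame the render fills the width: height = 600 / 2.760 ≈ 217.39 px.
Resizing to 825 px wide multiplies everything by 1.3750: 217.39 → 298.91 px.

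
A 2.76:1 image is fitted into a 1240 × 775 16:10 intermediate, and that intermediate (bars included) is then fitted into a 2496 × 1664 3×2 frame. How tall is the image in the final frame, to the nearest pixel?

904 px

Inside the 1240×775 canvas the image is width-limited at 1240.00 × 449.28.
The 16:10 canvas is width-limited in 2496×1664, giving 2496.00 × 1560.00; scale factor 2.0129.
The image scales with it: height 449.28 × 2.0129 ≈ 904.35.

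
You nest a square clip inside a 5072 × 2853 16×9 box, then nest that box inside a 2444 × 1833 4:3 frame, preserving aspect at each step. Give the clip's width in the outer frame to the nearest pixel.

square in 5072×2853: fills the height, so the clip is 2853.00 × 2853.00.
The 16×9 canvas is width-limited in 2444×1833, giving 2444.00 × 1374.75; scale factor 0.4819.
Applying the same ×0.4819: 2853.00 → 1374.75.

1375 px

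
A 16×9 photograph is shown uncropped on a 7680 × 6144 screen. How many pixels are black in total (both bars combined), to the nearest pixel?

14008320 pixels

16×9 (1.778) > 5:4 (1.250), so the photograph fills the width.
The photograph is 7680 × 9/16 ≈ 4320.0000 px tall.
6144 − 4320.0000 = 1824.0000 px of bars.
Across the 7680-px span: 1824.0000 × 7680 ≈ 14008320 px.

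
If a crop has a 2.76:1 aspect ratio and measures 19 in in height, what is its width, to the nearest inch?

52 in

Width = 19 × 2.760 = 52.44.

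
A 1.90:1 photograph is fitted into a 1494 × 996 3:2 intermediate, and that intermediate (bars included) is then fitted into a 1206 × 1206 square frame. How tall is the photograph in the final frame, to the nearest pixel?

1.90:1 in 1494×996: fills the width, so the photograph is 1494.00 × 786.32.
The 3:2 canvas is width-limited in 1206×1206, giving 1206.00 × 804.00; scale factor 0.8072.
So the photograph's height is 786.32 × 0.8072 ≈ 634.74.

635 px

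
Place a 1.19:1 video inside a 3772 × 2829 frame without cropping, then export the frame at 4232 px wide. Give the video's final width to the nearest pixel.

At 3772×2829 the video is height-limited, so width = 2829 × 1.190 ≈ 3366.51 px.
The frame scales by 4232/3772 = 1.1220; 3366.51 × 1.1220 ≈ 3777.06 px.

3777 px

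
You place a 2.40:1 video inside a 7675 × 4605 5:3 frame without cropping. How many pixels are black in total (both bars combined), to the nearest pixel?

10799365 pixels

Since 2.400 > 1.667, the video is width-limited.
That makes the image 3197.9167 px tall (7675 / 2.400).
Leftover height: 4605 − 3197.9167 = 1407.0833 px.
That's 1407.0833 × 7675 ≈ 10799365 black pixels.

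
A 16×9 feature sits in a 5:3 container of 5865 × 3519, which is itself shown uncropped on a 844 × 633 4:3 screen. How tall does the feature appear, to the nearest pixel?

475 px

First fit — 16×9 into 5865×3519 spans the width: 5865.00 × 3299.06.
The 5:3 canvas is width-limited in 844×633, giving 844.00 × 506.40; scale factor 0.1439.
So the feature's height is 3299.06 × 0.1439 ≈ 474.75.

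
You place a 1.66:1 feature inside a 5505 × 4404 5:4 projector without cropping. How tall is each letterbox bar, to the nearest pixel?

Since 1.660 > 1.250, the feature is width-limited.
The feature is 5505 / 1.660 ≈ 3316.27 px tall.
4404 − 3316.27 = 1087.73 px of bars (543.87 each).

544 px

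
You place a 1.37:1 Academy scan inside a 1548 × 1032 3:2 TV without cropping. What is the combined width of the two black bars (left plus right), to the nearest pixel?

1.37:1 Academy is narrower than 3:2, so it spans the full height.
The scan is 1032 × 1.370 ≈ 1413.84 px wide.
1548 − 1413.84 = 134.16 px of bars.

134 px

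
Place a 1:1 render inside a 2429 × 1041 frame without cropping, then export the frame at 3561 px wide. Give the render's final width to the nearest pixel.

In the 2429×1041 frame the render fills the height: width = 1041 × 1/1 ≈ 1041.00 px.
The frame scales by 3561/2429 = 1.4660; 1041.00 × 1.4660 ≈ 1526.14 px.

1526 px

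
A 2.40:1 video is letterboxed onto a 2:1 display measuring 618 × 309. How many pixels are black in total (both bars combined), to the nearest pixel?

31827 pixels

Since 2.400 > 2.000, the video is width-limited.
That makes the image 257.5000 px tall (618 / 2.400).
Black = 309 − 257.5000 = 51.5000 px.
Across the 618-px span: 51.5000 × 618 ≈ 31827 px.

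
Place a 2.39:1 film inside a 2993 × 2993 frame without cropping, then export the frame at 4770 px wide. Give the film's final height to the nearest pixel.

In the 2993×2993 frame the film fills the width: height = 2993 / 2.390 ≈ 1252.30 px.
Scaling 2993 → 4770 is ×1.5937, so the height becomes 1252.30 × 1.5937 ≈ 1995.82 px.

1996 px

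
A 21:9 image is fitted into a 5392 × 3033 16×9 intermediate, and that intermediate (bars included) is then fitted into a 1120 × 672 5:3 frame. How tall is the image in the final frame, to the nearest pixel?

Inside the 5392×3033 canvas the image is width-limited at 5392.00 × 2310.86.
Second fit — the 16×9 canvas into 1120×672 spans the width: 1120.00 × 630.00 (×0.2077 from 5392×3033).
So the image's height is 2310.86 × 0.2077 ≈ 480.00.

480 px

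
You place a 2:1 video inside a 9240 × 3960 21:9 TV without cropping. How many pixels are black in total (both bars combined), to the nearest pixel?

2:1 (2.000) < 21:9 (2.333), so the video fills the height.
Content width = 3960 × 2/1 ≈ 7920.0000 px.
Leftover width: 9240 − 7920.0000 = 1320.0000 px.
That's 1320.0000 × 3960 ≈ 5227200 black pixels.

5227200 pixels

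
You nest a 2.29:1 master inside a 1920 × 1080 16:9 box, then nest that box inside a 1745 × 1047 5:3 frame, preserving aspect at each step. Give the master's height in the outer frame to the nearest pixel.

762 px

Inside the 1920×1080 canvas the master is width-limited at 1920.00 × 838.43.
The 16:9 canvas is width-limited in 1745×1047, giving 1745.00 × 981.56; scale factor 0.9089.
The master scales with it: height 838.43 × 0.9089 ≈ 762.01.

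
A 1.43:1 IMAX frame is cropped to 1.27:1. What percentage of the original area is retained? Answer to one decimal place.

88.8%

The height stays; only width is cut (since 1.27:1 is narrower than 1.43:1 IMAX).
Fraction kept = (1.270)/(1.430) ≈ 88.81%.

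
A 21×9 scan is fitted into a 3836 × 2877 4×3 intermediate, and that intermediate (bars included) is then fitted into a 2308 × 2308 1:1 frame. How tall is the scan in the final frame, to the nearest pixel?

989 px

21×9 in 3836×2877: fills the width, so the scan is 3836.00 × 1644.00.
Second fit — the 4×3 canvas into 2308×2308 spans the width: 2308.00 × 1731.00 (×0.6017 from 3836×2877).
Applying the same ×0.6017: 1644.00 → 989.14.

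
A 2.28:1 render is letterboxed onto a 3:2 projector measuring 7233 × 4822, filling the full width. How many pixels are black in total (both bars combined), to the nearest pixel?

11931785 pixels

The render is 7233 / 2.280 ≈ 3172.3684 px tall.
4822 − 3172.3684 = 1649.6316 px of bars.
Across the 7233-px span: 1649.6316 × 7233 ≈ 11931785 px.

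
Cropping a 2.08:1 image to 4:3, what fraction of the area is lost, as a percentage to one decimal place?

35.9%

Going from 2.08:1 to 4:3 means cutting width while keeping height.
(1.333)/(2.080) ≈ 0.641 of the area survives, leaving 35.90% discarded.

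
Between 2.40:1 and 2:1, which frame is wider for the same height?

2.4 and 2; 2.4 > 2.

2.40:1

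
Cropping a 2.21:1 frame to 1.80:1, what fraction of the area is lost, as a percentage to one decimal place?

18.6%

The height stays; only width is cut (since 1.80:1 is narrower than 2.21:1).
Area ratio = (1.800)/(2.210) = 81.45%; the remaining 18.55% is cropped out.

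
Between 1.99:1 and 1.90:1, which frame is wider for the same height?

1.99 and 1.9; 1.99 > 1.9.

1.99:1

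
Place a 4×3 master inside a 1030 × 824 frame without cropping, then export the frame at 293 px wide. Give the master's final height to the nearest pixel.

220 px

Fitted into 1030×824, the master spans the width; its height is 1030 × 3/4 ≈ 772.50 px.
Resizing to 293 px wide multiplies everything by 0.2845: 772.50 → 219.75 px.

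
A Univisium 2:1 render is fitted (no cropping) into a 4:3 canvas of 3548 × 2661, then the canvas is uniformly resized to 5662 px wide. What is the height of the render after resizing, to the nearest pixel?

At 3548×2661 the render is width-limited, so height = 3548 × 1/2 ≈ 1774.00 px.
The frame scales by 5662/3548 = 1.5958; 1774.00 × 1.5958 ≈ 2831.00 px.

2831 px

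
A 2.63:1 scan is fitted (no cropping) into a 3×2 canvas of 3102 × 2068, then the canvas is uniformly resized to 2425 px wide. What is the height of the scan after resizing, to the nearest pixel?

Fitted into 3102×2068, the scan spans the width; its height is 3102 / 2.630 ≈ 1179.47 px.
The frame scales by 2425/3102 = 0.7818; 1179.47 × 0.7818 ≈ 922.05 px.

922 px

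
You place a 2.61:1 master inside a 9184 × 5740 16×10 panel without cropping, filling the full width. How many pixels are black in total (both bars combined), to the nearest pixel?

20399740 pixels

The master is 9184 / 2.610 ≈ 3518.7739 px tall.
Black = 5740 − 3518.7739 = 2221.2261 px.
Bar area = 2221.2261 × 9184 ≈ 20399740 px.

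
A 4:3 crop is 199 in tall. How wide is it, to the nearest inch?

Width = 199·4/3 = 265.33.

265 in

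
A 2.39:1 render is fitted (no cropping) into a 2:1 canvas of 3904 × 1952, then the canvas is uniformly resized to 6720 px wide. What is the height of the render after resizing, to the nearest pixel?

At 3904×1952 the render is width-limited, so height = 3904 / 2.390 ≈ 1633.47 px.
Scaling 3904 → 6720 is ×1.7213, so the height becomes 1633.47 × 1.7213 ≈ 2811.72 px.

2812 px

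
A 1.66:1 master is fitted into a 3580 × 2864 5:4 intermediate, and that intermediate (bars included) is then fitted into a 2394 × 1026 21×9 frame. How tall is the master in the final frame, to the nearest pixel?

773 px

1.66:1 in 3580×2864: fills the width, so the master is 3580.00 × 2156.63.
The 5:4 canvas is height-limited in 2394×1026, giving 1282.50 × 1026.00; scale factor 0.3582.
So the master's height is 2156.63 × 0.3582 ≈ 772.59.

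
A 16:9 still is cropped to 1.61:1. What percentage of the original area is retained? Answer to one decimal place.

1.61:1 is narrower than 16:9, so the crop keeps the full height and trims the width.
(1.610)/(1.778) ≈ 0.906 of the area survives.

90.6%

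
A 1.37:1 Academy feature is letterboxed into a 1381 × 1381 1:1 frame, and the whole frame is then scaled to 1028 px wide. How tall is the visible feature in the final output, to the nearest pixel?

Fitted into 1381×1381, the feature spans the width; its height is 1381 / 1.370 ≈ 1008.03 px.
Scaling 1381 → 1028 is ×0.7444, so the height becomes 1008.03 × 0.7444 ≈ 750.36 px.

750 px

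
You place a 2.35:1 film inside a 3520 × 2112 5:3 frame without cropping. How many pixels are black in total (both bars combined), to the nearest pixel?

2161729 pixels

Since 2.350 > 1.667, the film is width-limited.
Content height = 3520 / 2.350 ≈ 1497.8723 px.
Leftover height: 2112 − 1497.8723 = 614.1277 px.
Bar area = 614.1277 × 3520 ≈ 2161729 px.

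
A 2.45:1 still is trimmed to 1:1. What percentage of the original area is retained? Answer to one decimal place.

1:1 is narrower than 2.45:1, so the crop keeps the full height and trims the width.
Area ratio = (1.000)/(2.450) = 40.82% retained.

40.8%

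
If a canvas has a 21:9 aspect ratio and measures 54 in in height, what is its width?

126 in

At 21:9, 54 × 21/9 ≈ 126.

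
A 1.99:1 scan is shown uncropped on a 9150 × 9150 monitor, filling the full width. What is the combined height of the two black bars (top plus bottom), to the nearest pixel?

Content height = 9150 / 1.990 ≈ 4597.99 px.
9150 − 4597.99 = 4552.01 px of bars.

4552 px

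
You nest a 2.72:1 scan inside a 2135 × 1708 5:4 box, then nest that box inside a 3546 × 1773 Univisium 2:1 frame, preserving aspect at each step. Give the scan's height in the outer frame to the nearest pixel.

First fit — 2.72:1 into 2135×1708 spans the width: 2135.00 × 784.93.
5:4 in 3546×1773: fills the height, so the intermediate becomes 2216.25 × 1773.00 — a scale of ×1.0381.
The scan scales with it: height 784.93 × 1.0381 ≈ 814.80.

815 px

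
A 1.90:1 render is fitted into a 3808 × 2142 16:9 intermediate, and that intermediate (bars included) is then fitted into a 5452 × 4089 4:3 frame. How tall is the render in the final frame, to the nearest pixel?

Inside the 3808×2142 canvas the render is width-limited at 3808.00 × 2004.21.
Second fit — the 16:9 canvas into 5452×4089 spans the width: 5452.00 × 3066.75 (×1.4317 from 3808×2142).
So the render's height is 2004.21 × 1.4317 ≈ 2869.47.

2869 px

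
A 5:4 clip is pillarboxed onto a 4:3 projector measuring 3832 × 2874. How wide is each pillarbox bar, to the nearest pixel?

120 px

5:4 (1.250) < 4:3 (1.333), so the clip fills the height.
Content width = 2874 × 5/4 ≈ 3592.50 px.
3832 − 3592.50 = 239.50 px of bars (119.75 each).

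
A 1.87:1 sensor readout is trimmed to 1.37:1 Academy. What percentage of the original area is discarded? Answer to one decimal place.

26.7%

1.37:1 Academy is narrower than 1.87:1, so the crop keeps the full height and trims the width.
Area ratio = (1.370)/(1.870) = 73.26%; the remaining 26.74% is cropped out.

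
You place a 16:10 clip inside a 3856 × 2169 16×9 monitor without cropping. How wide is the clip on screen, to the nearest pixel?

3470 px

16:10 (1.600) < 16×9 (1.778), so the clip fills the height.
That makes the image 3470.40 px wide (2169 × 16/10).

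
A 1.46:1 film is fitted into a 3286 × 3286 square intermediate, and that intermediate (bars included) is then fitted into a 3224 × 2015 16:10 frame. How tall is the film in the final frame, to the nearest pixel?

1380 px

Inside the 3286×3286 canvas the film is width-limited at 3286.00 × 2250.68.
square in 3224×2015: fills the height, so the intermediate becomes 2015.00 × 2015.00 — a scale of ×0.6132.
So the film's height is 2250.68 × 0.6132 ≈ 1380.14.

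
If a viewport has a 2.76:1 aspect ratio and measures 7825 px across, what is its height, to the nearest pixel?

Height = 7825 / 2.760 = 2835.14.

2835 px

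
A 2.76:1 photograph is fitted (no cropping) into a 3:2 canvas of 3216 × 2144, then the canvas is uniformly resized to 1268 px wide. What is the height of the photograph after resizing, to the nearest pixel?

In the 3216×2144 frame the photograph fills the width: height = 3216 / 2.760 ≈ 1165.22 px.
The frame scales by 1268/3216 = 0.3943; 1165.22 × 0.3943 ≈ 459.42 px.

459 px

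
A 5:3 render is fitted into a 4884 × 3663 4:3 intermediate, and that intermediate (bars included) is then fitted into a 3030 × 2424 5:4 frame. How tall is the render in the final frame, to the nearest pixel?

1818 px

Inside the 4884×3663 canvas the render is width-limited at 4884.00 × 2930.40.
The 4:3 canvas is width-limited in 3030×2424, giving 3030.00 × 2272.50; scale factor 0.6204.
So the render's height is 2930.40 × 0.6204 ≈ 1818.00.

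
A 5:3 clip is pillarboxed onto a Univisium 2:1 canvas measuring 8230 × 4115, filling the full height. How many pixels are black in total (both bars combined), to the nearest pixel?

The clip is 4115 × 5/3 ≈ 6858.3333 px wide.
Black = 8230 − 6858.3333 = 1371.6667 px.
Bar area = 1371.6667 × 4115 ≈ 5644408 px.

5644408 pixels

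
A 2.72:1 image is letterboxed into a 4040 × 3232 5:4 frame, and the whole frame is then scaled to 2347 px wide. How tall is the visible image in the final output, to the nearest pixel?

863 px

In the 4040×3232 frame the image fills the width: height = 4040 / 2.720 ≈ 1485.29 px.
The frame scales by 2347/4040 = 0.5809; 1485.29 × 0.5809 ≈ 862.87 px.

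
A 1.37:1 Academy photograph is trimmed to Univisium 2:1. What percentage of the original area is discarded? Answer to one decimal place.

Going from 1.37:1 Academy to Univisium 2:1 means cutting height while keeping width.
Area ratio = (1.370)/(2.000) = 68.50%; the remaining 31.50% is cropped out.

31.5%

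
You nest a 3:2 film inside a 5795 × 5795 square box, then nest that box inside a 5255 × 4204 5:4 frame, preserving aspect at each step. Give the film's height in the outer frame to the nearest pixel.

2803 px

First fit — 3:2 into 5795×5795 spans the width: 5795.00 × 3863.33.
Second fit — the square canvas into 5255×4204 spans the height: 4204.00 × 4204.00 (×0.7255 from 5795×5795).
The film scales with it: height 3863.33 × 0.7255 ≈ 2802.67.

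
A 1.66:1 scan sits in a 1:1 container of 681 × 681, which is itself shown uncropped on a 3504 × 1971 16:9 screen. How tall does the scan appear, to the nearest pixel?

1187 px

First fit — 1.66:1 into 681×681 spans the width: 681.00 × 410.24.
The 1:1 canvas is height-limited in 3504×1971, giving 1971.00 × 1971.00; scale factor 2.8943.
The scan scales with it: height 410.24 × 2.8943 ≈ 1187.35.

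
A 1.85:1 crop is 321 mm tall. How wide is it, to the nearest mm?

At 1.85:1, 321 × 1.850 ≈ 593.85.

594 mm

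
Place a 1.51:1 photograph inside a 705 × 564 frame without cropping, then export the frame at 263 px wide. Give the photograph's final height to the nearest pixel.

At 705×564 the photograph is width-limited, so height = 705 / 1.510 ≈ 466.89 px.
The frame scales by 263/705 = 0.3730; 466.89 × 0.3730 ≈ 174.17 px.

174 px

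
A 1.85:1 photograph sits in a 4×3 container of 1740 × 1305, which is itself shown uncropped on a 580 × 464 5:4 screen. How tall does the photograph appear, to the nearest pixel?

314 px

First fit — 1.85:1 into 1740×1305 spans the width: 1740.00 × 940.54.
Second fit — the 4×3 canvas into 580×464 spans the width: 580.00 × 435.00 (×0.3333 from 1740×1305).
So the photograph's height is 940.54 × 0.3333 ≈ 313.51.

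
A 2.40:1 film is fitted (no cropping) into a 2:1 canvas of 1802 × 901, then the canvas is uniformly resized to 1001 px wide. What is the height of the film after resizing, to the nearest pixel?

417 px

In the 1802×901 frame the film fills the width: height = 1802 / 2.400 ≈ 750.83 px.
The frame scales by 1001/1802 = 0.5555; 750.83 × 0.5555 ≈ 417.08 px.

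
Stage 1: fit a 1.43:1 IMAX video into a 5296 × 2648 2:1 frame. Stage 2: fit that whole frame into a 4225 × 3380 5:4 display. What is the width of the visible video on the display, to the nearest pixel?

1.43:1 IMAX in 5296×2648: fills the height, so the video is 3786.64 × 2648.00.
Second fit — the 2:1 canvas into 4225×3380 spans the width: 4225.00 × 2112.50 (×0.7978 from 5296×2648).
Applying the same ×0.7978: 3786.64 → 3020.88.

3021 px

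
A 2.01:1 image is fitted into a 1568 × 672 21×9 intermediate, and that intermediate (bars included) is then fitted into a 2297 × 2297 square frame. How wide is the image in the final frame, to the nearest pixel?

1979 px

2.01:1 in 1568×672: fills the height, so the image is 1350.72 × 672.00.
Second fit — the 21×9 canvas into 2297×2297 spans the width: 2297.00 × 984.43 (×1.4649 from 1568×672).
The image scales with it: width 1350.72 × 1.4649 ≈ 1978.70.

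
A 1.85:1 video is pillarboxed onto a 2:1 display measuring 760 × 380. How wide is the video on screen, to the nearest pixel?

1.85:1 (1.850) < 2:1 (2.000), so the video fills the height.
That makes the image 703.00 px wide (380 × 1.850).

703 px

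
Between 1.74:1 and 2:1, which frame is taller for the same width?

1.74:1

1.74 and 2; 2 > 1.74. The smaller width-to-height ratio is the taller frame.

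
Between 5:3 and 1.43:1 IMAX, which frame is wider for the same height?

5:3 = 1.667 and 1.43; 1.667 > 1.43.

5:3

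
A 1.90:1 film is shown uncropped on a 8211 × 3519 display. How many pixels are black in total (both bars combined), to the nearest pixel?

5366123 pixels

1.90:1 is narrower than 21:9, so it spans the full height.
Content width = 3519 × 1.900 ≈ 6686.1000 px.
Black = 8211 − 6686.1000 = 1524.9000 px.
That's 1524.9000 × 3519 ≈ 5366123 black pixels.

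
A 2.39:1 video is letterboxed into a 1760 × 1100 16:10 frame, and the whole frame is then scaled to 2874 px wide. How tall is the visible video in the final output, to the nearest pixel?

1203 px

Fitted into 1760×1100, the video spans the width; its height is 1760 / 2.390 ≈ 736.40 px.
The frame scales by 2874/1760 = 1.6330; 736.40 × 1.6330 ≈ 1202.51 px.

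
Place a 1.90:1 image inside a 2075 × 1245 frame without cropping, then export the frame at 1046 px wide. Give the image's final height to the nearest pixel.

551 px

In the 2075×1245 frame the image fills the width: height = 2075 / 1.900 ≈ 1092.11 px.
Resizing to 1046 px wide multiplies everything by 0.5041: 1092.11 → 550.53 px.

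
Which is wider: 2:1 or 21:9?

2 and 21:9 = 2.333; 2.333 > 2.

21:9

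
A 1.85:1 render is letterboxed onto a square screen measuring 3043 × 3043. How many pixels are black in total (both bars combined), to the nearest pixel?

1.85:1 is wider than square, so it spans the full width.
Content height = 3043 / 1.850 ≈ 1644.8649 px.
Black = 3043 − 1644.8649 = 1398.1351 px.
That's 1398.1351 × 3043 ≈ 4254525 black pixels.

4254525 pixels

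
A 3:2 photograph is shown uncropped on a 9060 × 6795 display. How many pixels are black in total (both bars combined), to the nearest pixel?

6840300 pixels

Since 1.500 > 1.333, the photograph is width-limited.
The photograph is 9060 × 2/3 ≈ 6040.0000 px tall.
Leftover height: 6795 − 6040.0000 = 755.0000 px.
Across the 9060-px span: 755.0000 × 9060 ≈ 6840300 px.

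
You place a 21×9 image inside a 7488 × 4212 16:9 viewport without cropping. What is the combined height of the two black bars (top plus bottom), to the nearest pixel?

1003 px

21×9 is wider than 16:9, so it spans the full width.
The image is 7488 × 9/21 ≈ 3209.14 px tall.
Leftover height: 4212 − 3209.14 = 1002.86 px.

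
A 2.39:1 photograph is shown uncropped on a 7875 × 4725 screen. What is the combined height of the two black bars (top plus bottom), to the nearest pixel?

Since 2.390 > 1.667, the photograph is width-limited.
The photograph is 7875 / 2.390 ≈ 3294.98 px tall.
Leftover height: 4725 − 3294.98 = 1430.02 px.

1430 px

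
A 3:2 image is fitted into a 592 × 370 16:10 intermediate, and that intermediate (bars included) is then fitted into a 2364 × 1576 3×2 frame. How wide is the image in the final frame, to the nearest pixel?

First fit — 3:2 into 592×370 spans the height: 555.00 × 370.00.
The 16:10 canvas is width-limited in 2364×1576, giving 2364.00 × 1477.50; scale factor 3.9932.
The image scales with it: width 555.00 × 3.9932 ≈ 2216.25.

2216 px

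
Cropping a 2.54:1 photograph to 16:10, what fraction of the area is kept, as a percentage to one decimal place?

63.0%

16:10 is narrower than 2.54:1, so the crop keeps the full height and trims the width.
Area ratio = (1.600)/(2.540) = 62.99% retained.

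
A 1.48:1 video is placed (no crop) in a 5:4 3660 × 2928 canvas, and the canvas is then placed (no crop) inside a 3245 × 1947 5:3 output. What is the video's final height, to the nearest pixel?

1644 px

Inside the 3660×2928 canvas the video is width-limited at 3660.00 × 2472.97.
Second fit — the 5:4 canvas into 3245×1947 spans the height: 2433.75 × 1947.00 (×0.6650 from 3660×2928).
So the video's height is 2472.97 × 0.6650 ≈ 1644.43.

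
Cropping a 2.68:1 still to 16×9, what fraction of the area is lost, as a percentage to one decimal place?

33.7%

Going from 2.68:1 to 16×9 means cutting width while keeping height.
Fraction kept = (1.778)/(2.680) ≈ 66.33%, so 33.67% is lost.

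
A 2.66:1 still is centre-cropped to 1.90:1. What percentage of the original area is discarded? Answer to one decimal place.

28.6%

The height stays; only width is cut (since 1.90:1 is narrower than 2.66:1).
Fraction kept = (1.900)/(2.660) ≈ 71.43%, so 28.57% is lost.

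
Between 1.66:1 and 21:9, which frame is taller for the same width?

1.66 and 21:9 = 2.333; 2.333 > 1.66. The smaller width-to-height ratio is the taller frame.

1.66:1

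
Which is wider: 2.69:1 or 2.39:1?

2.69:1

2.69 and 2.39; 2.69 > 2.39.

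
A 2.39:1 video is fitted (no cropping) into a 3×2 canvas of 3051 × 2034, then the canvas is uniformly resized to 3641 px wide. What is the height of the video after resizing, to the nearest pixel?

1523 px

In the 3051×2034 frame the video fills the width: height = 3051 / 2.390 ≈ 1276.57 px.
Resizing to 3641 px wide multiplies everything by 1.1934: 1276.57 → 1523.43 px.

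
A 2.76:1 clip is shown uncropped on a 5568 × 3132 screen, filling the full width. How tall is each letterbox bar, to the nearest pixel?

The clip is 5568 / 2.760 ≈ 2017.39 px tall.
Black = 3132 − 2017.39 = 1114.61 px, or 557.30 per bar.

557 px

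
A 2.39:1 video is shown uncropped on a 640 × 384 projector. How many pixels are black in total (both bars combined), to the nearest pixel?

2.39:1 is wider than 5:3, so it spans the full width.
The video is 640 / 2.390 ≈ 267.7824 px tall.
Black = 384 − 267.7824 = 116.2176 px.
Bar area = 116.2176 × 640 ≈ 74379 px.

74379 pixels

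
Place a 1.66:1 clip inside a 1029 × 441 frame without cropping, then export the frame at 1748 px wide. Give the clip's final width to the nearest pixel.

Fitted into 1029×441, the clip spans the height; its width is 441 × 1.660 ≈ 732.06 px.
The frame scales by 1748/1029 = 1.6987; 732.06 × 1.6987 ≈ 1243.58 px.

1244 px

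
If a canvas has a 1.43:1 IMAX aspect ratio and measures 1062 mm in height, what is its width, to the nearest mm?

Width = 1062 × 1.430 = 1518.66.

1519 mm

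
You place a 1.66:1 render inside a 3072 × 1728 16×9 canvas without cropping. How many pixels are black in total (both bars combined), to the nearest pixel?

351683 pixels

1.66:1 (1.660) < 16×9 (1.778), so the render fills the height.
The render is 1728 × 1.660 ≈ 2868.4800 px wide.
Leftover width: 3072 − 2868.4800 = 203.5200 px.
Across the 1728-px span: 203.5200 × 1728 ≈ 351683 px.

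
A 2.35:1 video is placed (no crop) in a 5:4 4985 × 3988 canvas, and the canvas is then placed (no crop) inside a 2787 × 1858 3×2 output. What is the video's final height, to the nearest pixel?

988 px

First fit — 2.35:1 into 4985×3988 spans the width: 4985.00 × 2121.28.
5:4 in 2787×1858: fills the height, so the intermediate becomes 2322.50 × 1858.00 — a scale of ×0.4659.
Applying the same ×0.4659: 2121.28 → 988.30.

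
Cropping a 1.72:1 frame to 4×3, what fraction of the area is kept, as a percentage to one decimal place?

Going from 1.72:1 to 4×3 means cutting width while keeping height.
(1.333)/(1.720) ≈ 0.775 of the area survives.

77.5%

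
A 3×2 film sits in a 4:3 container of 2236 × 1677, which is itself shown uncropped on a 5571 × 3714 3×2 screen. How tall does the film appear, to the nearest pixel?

3301 px

3×2 in 2236×1677: fills the width, so the film is 2236.00 × 1490.67.
Second fit — the 4:3 canvas into 5571×3714 spans the height: 4952.00 × 3714.00 (×2.2147 from 2236×1677).
The film scales with it: height 1490.67 × 2.2147 ≈ 3301.33.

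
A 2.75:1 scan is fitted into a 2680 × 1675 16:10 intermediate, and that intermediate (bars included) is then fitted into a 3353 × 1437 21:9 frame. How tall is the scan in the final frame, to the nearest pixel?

836 px

First fit — 2.75:1 into 2680×1675 spans the width: 2680.00 × 974.55.
Second fit — the 16:10 canvas into 3353×1437 spans the height: 2299.20 × 1437.00 (×0.8579 from 2680×1675).
The scan scales with it: height 974.55 × 0.8579 ≈ 836.07.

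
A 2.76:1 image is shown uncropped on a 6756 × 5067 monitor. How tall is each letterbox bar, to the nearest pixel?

2.76:1 (2.760) > 4×3 (1.333), so the image fills the width.
The image is 6756 / 2.760 ≈ 2447.83 px tall.
Black = 5067 − 2447.83 = 2619.17 px, or 1309.59 per bar.

1310 px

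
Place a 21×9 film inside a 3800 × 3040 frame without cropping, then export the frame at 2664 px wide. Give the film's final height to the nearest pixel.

In the 3800×3040 frame the film fills the width: height = 3800 × 9/21 ≈ 1628.57 px.
Resizing to 2664 px wide multiplies everything by 0.7011: 1628.57 → 1141.71 px.

1142 px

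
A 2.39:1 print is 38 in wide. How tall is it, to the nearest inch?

16 in

38 / 2.390 = 15.90.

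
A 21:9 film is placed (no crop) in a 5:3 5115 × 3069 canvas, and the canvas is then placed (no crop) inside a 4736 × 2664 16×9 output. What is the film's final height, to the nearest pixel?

First fit — 21:9 into 5115×3069 spans the width: 5115.00 × 2192.14.
Second fit — the 5:3 canvas into 4736×2664 spans the height: 4440.00 × 2664.00 (×0.8680 from 5115×3069).
So the film's height is 2192.14 × 0.8680 ≈ 1902.86.

1903 px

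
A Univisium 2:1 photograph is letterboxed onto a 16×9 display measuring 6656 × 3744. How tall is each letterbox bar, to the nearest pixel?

Since 2.000 > 1.778, the photograph is width-limited.
That makes the image 3328.00 px tall (6656 × 1/2).
3744 − 3328.00 = 416.00 px of bars (208.00 each).

208 px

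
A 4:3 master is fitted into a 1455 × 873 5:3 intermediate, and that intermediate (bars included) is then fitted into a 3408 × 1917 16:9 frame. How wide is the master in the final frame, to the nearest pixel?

2556 px

First fit — 4:3 into 1455×873 spans the height: 1164.00 × 873.00.
The 5:3 canvas is height-limited in 3408×1917, giving 3195.00 × 1917.00; scale factor 2.1959.
Applying the same ×2.1959: 1164.00 → 2556.00.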